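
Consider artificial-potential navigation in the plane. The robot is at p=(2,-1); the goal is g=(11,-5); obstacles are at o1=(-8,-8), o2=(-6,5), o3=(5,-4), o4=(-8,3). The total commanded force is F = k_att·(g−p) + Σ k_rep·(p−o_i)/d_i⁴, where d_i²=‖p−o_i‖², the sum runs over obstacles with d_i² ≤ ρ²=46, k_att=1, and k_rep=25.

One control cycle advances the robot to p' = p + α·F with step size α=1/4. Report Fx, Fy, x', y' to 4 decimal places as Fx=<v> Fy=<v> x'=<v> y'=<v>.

Fx=8.7685 Fy=-3.7685 x'=4.1921 y'=-1.9421

F_att = 1·(g−p) = 1·(9,-4) = (9.0000,-4.0000)
o1: d²=149 > ρ²=46 → inactive
o2: d²=100 > ρ²=46 → inactive
o3: d²=18 ≤ ρ²=46; F_rep = 25·(-3,3)/18² = (-0.2315,0.2315)
o4: d²=116 > ρ²=46 → inactive
F = F_att + ΣF_rep = (8.7685,-3.7685)
p' = p + 1/4·F = (4.1921,-1.9421)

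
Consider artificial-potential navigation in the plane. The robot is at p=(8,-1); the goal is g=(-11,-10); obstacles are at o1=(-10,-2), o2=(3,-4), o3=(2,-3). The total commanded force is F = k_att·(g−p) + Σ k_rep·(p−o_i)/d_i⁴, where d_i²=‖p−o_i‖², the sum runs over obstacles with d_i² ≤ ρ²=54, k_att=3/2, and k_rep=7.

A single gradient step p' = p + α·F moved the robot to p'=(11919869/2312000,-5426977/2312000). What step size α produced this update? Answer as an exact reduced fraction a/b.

α = 1/10

F_att = 3/2·(g−p) = 3/2·(-19,-9) = (-28.5000,-13.5000)
o1: d²=325 > ρ²=54 → inactive
o2: d²=34 ≤ ρ²=54; F_rep = 7·(5,3)/34² = (0.0303,0.0182)
o3: d²=40 ≤ ρ²=54; F_rep = 7·(6,2)/40² = (0.0262,0.0088)
F = F_att + ΣF_rep = (-28.4435,-13.4731)
Δp = p'−p = (-2.8443,-1.3473); α = Δx/Fx = (-6576131/2312000) / (-6576131/231200) = 1/10
check: Δy/Fy = (-3114977/2312000) / (-3114977/231200) = 1/10 ✓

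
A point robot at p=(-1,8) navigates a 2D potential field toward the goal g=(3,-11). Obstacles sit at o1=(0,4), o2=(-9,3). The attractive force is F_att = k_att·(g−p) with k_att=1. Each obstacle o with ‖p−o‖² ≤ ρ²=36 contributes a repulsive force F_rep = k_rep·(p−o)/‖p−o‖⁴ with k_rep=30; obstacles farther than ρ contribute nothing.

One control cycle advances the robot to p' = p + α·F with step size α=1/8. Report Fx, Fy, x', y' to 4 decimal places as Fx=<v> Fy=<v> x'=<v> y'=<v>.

F_att = 1·(g−p) = 1·(4,-19) = (4.0000,-19.0000)
o1: d²=17 ≤ ρ²=36; F_rep = 30·(-1,4)/17² = (-0.1038,0.4152)
o2: d²=89 > ρ²=36 → inactive
F = F_att + ΣF_rep = (3.8962,-18.5848)
p' = p + 1/8·F = (-0.5130,5.6769)

Fx=3.8962 Fy=-18.5848 x'=-0.5130 y'=5.6769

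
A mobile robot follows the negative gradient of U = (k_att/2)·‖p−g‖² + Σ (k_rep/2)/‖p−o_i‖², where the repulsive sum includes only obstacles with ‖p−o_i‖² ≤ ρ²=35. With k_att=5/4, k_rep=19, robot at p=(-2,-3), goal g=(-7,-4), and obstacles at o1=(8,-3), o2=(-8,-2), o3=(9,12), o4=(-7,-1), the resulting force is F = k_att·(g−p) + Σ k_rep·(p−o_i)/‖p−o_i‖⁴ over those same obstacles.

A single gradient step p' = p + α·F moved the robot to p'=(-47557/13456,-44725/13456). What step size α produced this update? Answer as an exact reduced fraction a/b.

F_att = 5/4·(g−p) = 5/4·(-5,-1) = (-6.2500,-1.2500)
o1: d²=100 > ρ²=35 → inactive
o2: d²=37 > ρ²=35 → inactive
o3: d²=346 > ρ²=35 → inactive
o4: d²=29 ≤ ρ²=35; F_rep = 19·(5,-2)/29² = (0.1130,-0.0452)
F = F_att + ΣF_rep = (-6.1370,-1.2952)
Δp = p'−p = (-1.5343,-0.3238); α = Δx/Fx = (-20645/13456) / (-20645/3364) = 1/4
check: Δy/Fy = (-4357/13456) / (-4357/3364) = 1/4 ✓

α = 1/4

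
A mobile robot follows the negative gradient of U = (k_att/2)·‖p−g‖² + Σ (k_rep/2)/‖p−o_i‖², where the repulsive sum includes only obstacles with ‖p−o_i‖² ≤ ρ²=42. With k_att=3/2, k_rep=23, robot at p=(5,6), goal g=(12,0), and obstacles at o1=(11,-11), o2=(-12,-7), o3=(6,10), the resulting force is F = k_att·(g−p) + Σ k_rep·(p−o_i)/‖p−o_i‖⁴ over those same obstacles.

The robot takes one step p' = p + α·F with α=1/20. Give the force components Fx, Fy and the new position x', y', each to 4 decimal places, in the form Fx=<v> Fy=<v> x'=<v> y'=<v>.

Fx=10.4204 Fy=-9.3183 x'=5.5210 y'=5.5341

F_att = 3/2·(g−p) = 3/2·(7,-6) = (10.5000,-9.0000)
o1: d²=325 > ρ²=42 → inactive
o2: d²=458 > ρ²=42 → inactive
o3: d²=17 ≤ ρ²=42; F_rep = 23·(-1,-4)/17² = (-0.0796,-0.3183)
F = F_att + ΣF_rep = (10.4204,-9.3183)
p' = p + 1/20·F = (5.5210,5.5341)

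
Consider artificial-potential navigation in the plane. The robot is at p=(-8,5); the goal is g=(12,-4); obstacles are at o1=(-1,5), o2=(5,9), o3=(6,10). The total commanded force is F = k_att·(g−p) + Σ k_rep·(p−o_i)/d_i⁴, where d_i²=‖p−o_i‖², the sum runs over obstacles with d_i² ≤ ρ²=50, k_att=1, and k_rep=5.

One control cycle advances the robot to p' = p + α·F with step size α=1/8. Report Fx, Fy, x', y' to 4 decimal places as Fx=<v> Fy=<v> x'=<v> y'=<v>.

F_att = 1·(g−p) = 1·(20,-9) = (20.0000,-9.0000)
o1: d²=49 ≤ ρ²=50; F_rep = 5·(-7,0)/49² = (-0.0146,0.0000)
o2: d²=185 > ρ²=50 → inactive
o3: d²=221 > ρ²=50 → inactive
F = F_att + ΣF_rep = (19.9854,-9.0000)
p' = p + 1/8·F = (-5.5018,3.8750)

Fx=19.9854 Fy=-9.0000 x'=-5.5018 y'=3.8750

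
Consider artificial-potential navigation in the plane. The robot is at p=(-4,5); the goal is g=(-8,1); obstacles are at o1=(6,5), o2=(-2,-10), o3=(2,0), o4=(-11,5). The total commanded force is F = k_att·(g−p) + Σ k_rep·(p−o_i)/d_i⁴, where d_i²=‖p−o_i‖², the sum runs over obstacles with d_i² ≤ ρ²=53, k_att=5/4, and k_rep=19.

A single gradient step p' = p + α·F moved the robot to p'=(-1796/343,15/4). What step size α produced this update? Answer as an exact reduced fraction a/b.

F_att = 5/4·(g−p) = 5/4·(-4,-4) = (-5.0000,-5.0000)
o1: d²=100 > ρ²=53 → inactive
o2: d²=229 > ρ²=53 → inactive
o3: d²=61 > ρ²=53 → inactive
o4: d²=49 ≤ ρ²=53; F_rep = 19·(7,0)/49² = (0.0554,0.0000)
F = F_att + ΣF_rep = (-4.9446,-5.0000)
Δp = p'−p = (-1.2362,-1.2500); α = Δx/Fx = (-424/343) / (-1696/343) = 1/4
check: Δy/Fy = (-5/4) / (-5) = 1/4 ✓

α = 1/4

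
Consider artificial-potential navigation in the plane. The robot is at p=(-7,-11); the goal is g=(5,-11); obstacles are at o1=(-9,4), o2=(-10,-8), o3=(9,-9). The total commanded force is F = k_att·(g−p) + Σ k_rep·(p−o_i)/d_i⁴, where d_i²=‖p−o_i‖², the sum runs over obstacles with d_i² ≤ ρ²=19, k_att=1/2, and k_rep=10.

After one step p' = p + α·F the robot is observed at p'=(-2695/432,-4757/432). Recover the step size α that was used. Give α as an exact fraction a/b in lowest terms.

α = 1/8

F_att = 1/2·(g−p) = 1/2·(12,0) = (6.0000,0.0000)
o1: d²=229 > ρ²=19 → inactive
o2: d²=18 ≤ ρ²=19; F_rep = 10·(3,-3)/18² = (0.0926,-0.0926)
o3: d²=260 > ρ²=19 → inactive
F = F_att + ΣF_rep = (6.0926,-0.0926)
Δp = p'−p = (0.7616,-0.0116); α = Δx/Fx = (329/432) / (329/54) = 1/8
check: Δy/Fy = (-5/432) / (-5/54) = 1/8 ✓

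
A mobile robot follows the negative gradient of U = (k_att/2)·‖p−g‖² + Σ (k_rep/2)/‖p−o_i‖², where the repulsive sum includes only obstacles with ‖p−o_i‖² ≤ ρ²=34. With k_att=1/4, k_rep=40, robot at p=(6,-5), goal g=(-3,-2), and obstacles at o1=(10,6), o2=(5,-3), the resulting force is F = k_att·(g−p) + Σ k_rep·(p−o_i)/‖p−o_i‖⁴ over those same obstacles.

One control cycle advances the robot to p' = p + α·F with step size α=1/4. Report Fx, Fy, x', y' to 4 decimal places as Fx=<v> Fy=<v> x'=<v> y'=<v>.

Fx=-0.6500 Fy=-2.4500 x'=5.8375 y'=-5.6125

F_att = 1/4·(g−p) = 1/4·(-9,3) = (-2.2500,0.7500)
o1: d²=137 > ρ²=34 → inactive
o2: d²=5 ≤ ρ²=34; F_rep = 40·(1,-2)/5² = (1.6000,-3.2000)
F = F_att + ΣF_rep = (-0.6500,-2.4500)
p' = p + 1/4·F = (5.8375,-5.6125)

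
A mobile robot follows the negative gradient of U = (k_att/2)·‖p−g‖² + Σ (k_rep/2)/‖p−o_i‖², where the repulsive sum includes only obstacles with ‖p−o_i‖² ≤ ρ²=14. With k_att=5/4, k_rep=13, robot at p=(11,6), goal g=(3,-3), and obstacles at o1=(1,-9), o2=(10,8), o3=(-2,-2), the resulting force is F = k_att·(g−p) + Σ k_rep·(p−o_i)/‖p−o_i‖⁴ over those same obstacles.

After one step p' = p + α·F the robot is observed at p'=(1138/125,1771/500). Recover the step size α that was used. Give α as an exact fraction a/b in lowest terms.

α = 1/5

F_att = 5/4·(g−p) = 5/4·(-8,-9) = (-10.0000,-11.2500)
o1: d²=325 > ρ²=14 → inactive
o2: d²=5 ≤ ρ²=14; F_rep = 13·(1,-2)/5² = (0.5200,-1.0400)
o3: d²=233 > ρ²=14 → inactive
F = F_att + ΣF_rep = (-9.4800,-12.2900)
Δp = p'−p = (-1.8960,-2.4580); α = Δx/Fx = (-237/125) / (-237/25) = 1/5
check: Δy/Fy = (-1229/500) / (-1229/100) = 1/5 ✓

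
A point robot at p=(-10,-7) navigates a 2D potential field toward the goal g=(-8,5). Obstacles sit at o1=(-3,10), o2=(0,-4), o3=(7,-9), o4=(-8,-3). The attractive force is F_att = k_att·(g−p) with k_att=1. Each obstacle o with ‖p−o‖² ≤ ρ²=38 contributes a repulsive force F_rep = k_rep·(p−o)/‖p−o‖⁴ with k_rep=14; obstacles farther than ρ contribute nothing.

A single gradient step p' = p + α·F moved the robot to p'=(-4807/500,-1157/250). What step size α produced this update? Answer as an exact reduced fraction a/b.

F_att = 1·(g−p) = 1·(2,12) = (2.0000,12.0000)
o1: d²=338 > ρ²=38 → inactive
o2: d²=109 > ρ²=38 → inactive
o3: d²=293 > ρ²=38 → inactive
o4: d²=20 ≤ ρ²=38; F_rep = 14·(-2,-4)/20² = (-0.0700,-0.1400)
F = F_att + ΣF_rep = (1.9300,11.8600)
Δp = p'−p = (0.3860,2.3720); α = Δx/Fx = (193/500) / (193/100) = 1/5
check: Δy/Fy = (593/250) / (593/50) = 1/5 ✓

α = 1/5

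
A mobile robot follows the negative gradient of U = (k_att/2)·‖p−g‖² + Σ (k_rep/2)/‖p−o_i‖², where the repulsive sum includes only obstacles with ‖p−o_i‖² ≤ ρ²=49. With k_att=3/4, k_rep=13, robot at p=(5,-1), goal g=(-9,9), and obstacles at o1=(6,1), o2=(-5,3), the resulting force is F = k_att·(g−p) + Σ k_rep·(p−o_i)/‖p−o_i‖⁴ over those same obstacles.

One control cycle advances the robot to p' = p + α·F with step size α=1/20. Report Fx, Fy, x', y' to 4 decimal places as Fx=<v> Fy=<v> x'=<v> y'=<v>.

F_att = 3/4·(g−p) = 3/4·(-14,10) = (-10.5000,7.5000)
o1: d²=5 ≤ ρ²=49; F_rep = 13·(-1,-2)/5² = (-0.5200,-1.0400)
o2: d²=116 > ρ²=49 → inactive
F = F_att + ΣF_rep = (-11.0200,6.4600)
p' = p + 1/20·F = (4.4490,-0.6770)

Fx=-11.0200 Fy=6.4600 x'=4.4490 y'=-0.6770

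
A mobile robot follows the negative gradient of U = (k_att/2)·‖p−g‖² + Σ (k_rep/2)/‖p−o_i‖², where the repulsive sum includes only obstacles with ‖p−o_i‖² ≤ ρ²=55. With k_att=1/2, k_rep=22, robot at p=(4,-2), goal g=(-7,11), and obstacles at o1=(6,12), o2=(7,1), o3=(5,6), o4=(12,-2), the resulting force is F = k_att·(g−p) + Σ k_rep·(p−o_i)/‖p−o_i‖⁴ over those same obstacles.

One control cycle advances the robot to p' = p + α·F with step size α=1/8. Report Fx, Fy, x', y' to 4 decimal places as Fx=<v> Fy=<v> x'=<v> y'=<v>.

Fx=-5.7037 Fy=6.2963 x'=3.2870 y'=-1.2130

F_att = 1/2·(g−p) = 1/2·(-11,13) = (-5.5000,6.5000)
o1: d²=200 > ρ²=55 → inactive
o2: d²=18 ≤ ρ²=55; F_rep = 22·(-3,-3)/18² = (-0.2037,-0.2037)
o3: d²=65 > ρ²=55 → inactive
o4: d²=64 > ρ²=55 → inactive
F = F_att + ΣF_rep = (-5.7037,6.2963)
p' = p + 1/8·F = (3.2870,-1.2130)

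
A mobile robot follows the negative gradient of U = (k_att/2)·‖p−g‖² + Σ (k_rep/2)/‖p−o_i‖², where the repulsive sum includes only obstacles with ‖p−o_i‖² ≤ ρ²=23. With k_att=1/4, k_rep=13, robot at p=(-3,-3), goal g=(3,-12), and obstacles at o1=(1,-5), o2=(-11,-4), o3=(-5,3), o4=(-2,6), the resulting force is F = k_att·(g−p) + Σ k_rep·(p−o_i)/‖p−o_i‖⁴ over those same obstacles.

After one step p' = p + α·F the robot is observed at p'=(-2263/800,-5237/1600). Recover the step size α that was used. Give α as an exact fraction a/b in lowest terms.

F_att = 1/4·(g−p) = 1/4·(6,-9) = (1.5000,-2.2500)
o1: d²=20 ≤ ρ²=23; F_rep = 13·(-4,2)/20² = (-0.1300,0.0650)
o2: d²=65 > ρ²=23 → inactive
o3: d²=40 > ρ²=23 → inactive
o4: d²=82 > ρ²=23 → inactive
F = F_att + ΣF_rep = (1.3700,-2.1850)
Δp = p'−p = (0.1713,-0.2731); α = Δx/Fx = (137/800) / (137/100) = 1/8
check: Δy/Fy = (-437/1600) / (-437/200) = 1/8 ✓

α = 1/8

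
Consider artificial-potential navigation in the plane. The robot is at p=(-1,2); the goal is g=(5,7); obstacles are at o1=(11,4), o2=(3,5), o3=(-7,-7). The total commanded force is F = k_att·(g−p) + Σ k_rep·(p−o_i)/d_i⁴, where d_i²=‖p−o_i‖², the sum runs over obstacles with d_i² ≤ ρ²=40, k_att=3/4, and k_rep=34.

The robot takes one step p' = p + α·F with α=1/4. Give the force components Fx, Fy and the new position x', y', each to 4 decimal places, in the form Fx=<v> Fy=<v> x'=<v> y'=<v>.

Fx=4.2824 Fy=3.5868 x'=0.0706 y'=2.8967

F_att = 3/4·(g−p) = 3/4·(6,5) = (4.5000,3.7500)
o1: d²=148 > ρ²=40 → inactive
o2: d²=25 ≤ ρ²=40; F_rep = 34·(-4,-3)/25² = (-0.2176,-0.1632)
o3: d²=117 > ρ²=40 → inactive
F = F_att + ΣF_rep = (4.2824,3.5868)
p' = p + 1/4·F = (0.0706,2.8967)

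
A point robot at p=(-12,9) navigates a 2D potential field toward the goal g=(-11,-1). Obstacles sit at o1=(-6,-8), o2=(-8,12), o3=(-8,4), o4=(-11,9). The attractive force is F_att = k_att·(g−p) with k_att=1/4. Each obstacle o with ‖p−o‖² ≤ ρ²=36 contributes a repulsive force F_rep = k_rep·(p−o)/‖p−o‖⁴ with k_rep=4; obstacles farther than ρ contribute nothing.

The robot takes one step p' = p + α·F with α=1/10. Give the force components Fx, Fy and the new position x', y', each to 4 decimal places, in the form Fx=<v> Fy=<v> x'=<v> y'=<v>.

F_att = 1/4·(g−p) = 1/4·(1,-10) = (0.2500,-2.5000)
o1: d²=325 > ρ²=36 → inactive
o2: d²=25 ≤ ρ²=36; F_rep = 4·(-4,-3)/25² = (-0.0256,-0.0192)
o3: d²=41 > ρ²=36 → inactive
o4: d²=1 ≤ ρ²=36; F_rep = 4·(-1,0)/1² = (-4.0000,0.0000)
F = F_att + ΣF_rep = (-3.7756,-2.5192)
p' = p + 1/10·F = (-12.3776,8.7481)

Fx=-3.7756 Fy=-2.5192 x'=-12.3776 y'=8.7481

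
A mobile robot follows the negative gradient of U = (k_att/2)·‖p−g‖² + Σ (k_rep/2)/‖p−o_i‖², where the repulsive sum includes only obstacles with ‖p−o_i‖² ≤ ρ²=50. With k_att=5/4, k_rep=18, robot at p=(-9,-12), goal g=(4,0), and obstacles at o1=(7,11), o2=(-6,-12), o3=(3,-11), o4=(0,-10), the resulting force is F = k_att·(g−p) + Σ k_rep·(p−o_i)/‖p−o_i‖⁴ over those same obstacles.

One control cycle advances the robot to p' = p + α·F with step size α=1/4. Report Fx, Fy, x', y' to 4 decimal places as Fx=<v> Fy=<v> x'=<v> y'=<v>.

Fx=15.5833 Fy=15.0000 x'=-5.1042 y'=-8.2500

F_att = 5/4·(g−p) = 5/4·(13,12) = (16.2500,15.0000)
o1: d²=785 > ρ²=50 → inactive
o2: d²=9 ≤ ρ²=50; F_rep = 18·(-3,0)/9² = (-0.6667,0.0000)
o3: d²=145 > ρ²=50 → inactive
o4: d²=85 > ρ²=50 → inactive
F = F_att + ΣF_rep = (15.5833,15.0000)
p' = p + 1/4·F = (-5.1042,-8.2500)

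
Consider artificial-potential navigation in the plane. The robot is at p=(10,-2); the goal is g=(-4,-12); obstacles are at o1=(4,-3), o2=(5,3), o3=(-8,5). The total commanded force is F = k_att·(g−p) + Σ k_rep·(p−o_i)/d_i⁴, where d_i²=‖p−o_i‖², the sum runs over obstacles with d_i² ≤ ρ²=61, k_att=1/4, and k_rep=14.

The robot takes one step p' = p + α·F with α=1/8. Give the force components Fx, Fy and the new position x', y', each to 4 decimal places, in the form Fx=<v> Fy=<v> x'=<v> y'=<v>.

F_att = 1/4·(g−p) = 1/4·(-14,-10) = (-3.5000,-2.5000)
o1: d²=37 ≤ ρ²=61; F_rep = 14·(6,1)/37² = (0.0614,0.0102)
o2: d²=50 ≤ ρ²=61; F_rep = 14·(5,-5)/50² = (0.0280,-0.0280)
o3: d²=373 > ρ²=61 → inactive
F = F_att + ΣF_rep = (-3.4106,-2.5178)
p' = p + 1/8·F = (9.5737,-2.3147)

Fx=-3.4106 Fy=-2.5178 x'=9.5737 y'=-2.3147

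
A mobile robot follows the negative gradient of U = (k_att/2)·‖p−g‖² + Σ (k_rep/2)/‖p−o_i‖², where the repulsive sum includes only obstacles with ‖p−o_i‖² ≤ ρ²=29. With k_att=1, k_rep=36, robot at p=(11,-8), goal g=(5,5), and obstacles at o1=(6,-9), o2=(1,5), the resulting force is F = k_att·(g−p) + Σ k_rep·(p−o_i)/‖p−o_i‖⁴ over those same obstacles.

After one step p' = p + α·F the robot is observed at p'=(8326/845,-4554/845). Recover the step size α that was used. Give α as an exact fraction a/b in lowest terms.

F_att = 1·(g−p) = 1·(-6,13) = (-6.0000,13.0000)
o1: d²=26 ≤ ρ²=29; F_rep = 36·(5,1)/26² = (0.2663,0.0533)
o2: d²=269 > ρ²=29 → inactive
F = F_att + ΣF_rep = (-5.7337,13.0533)
Δp = p'−p = (-1.1467,2.6107); α = Δx/Fx = (-969/845) / (-969/169) = 1/5
check: Δy/Fy = (2206/845) / (2206/169) = 1/5 ✓

α = 1/5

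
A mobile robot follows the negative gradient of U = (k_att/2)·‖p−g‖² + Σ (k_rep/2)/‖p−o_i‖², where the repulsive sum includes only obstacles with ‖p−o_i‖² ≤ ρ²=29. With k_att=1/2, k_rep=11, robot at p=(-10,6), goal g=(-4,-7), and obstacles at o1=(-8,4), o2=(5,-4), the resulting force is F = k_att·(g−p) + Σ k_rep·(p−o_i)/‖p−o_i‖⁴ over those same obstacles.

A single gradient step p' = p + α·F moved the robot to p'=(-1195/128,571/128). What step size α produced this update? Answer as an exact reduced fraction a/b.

α = 1/4

F_att = 1/2·(g−p) = 1/2·(6,-13) = (3.0000,-6.5000)
o1: d²=8 ≤ ρ²=29; F_rep = 11·(-2,2)/8² = (-0.3438,0.3438)
o2: d²=325 > ρ²=29 → inactive
F = F_att + ΣF_rep = (2.6562,-6.1562)
Δp = p'−p = (0.6641,-1.5391); α = Δx/Fx = (85/128) / (85/32) = 1/4
check: Δy/Fy = (-197/128) / (-197/32) = 1/4 ✓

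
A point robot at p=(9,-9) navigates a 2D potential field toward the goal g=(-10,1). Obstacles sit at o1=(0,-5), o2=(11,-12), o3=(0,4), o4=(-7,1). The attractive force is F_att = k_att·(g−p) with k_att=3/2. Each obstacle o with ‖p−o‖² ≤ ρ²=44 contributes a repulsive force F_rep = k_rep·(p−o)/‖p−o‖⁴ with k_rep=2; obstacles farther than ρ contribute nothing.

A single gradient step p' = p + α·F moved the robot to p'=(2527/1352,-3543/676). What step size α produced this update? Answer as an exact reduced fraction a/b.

F_att = 3/2·(g−p) = 3/2·(-19,10) = (-28.5000,15.0000)
o1: d²=97 > ρ²=44 → inactive
o2: d²=13 ≤ ρ²=44; F_rep = 2·(-2,3)/13² = (-0.0237,0.0355)
o3: d²=250 > ρ²=44 → inactive
o4: d²=356 > ρ²=44 → inactive
F = F_att + ΣF_rep = (-28.5237,15.0355)
Δp = p'−p = (-7.1309,3.7589); α = Δx/Fx = (-9641/1352) / (-9641/338) = 1/4
check: Δy/Fy = (2541/676) / (2541/169) = 1/4 ✓

α = 1/4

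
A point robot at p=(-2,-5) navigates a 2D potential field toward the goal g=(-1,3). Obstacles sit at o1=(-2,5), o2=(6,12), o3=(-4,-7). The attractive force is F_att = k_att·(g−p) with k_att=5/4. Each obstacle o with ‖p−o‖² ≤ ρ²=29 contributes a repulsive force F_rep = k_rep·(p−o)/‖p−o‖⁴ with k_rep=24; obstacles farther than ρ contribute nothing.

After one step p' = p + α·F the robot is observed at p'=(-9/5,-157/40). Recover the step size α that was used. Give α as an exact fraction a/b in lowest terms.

F_att = 5/4·(g−p) = 5/4·(1,8) = (1.2500,10.0000)
o1: d²=100 > ρ²=29 → inactive
o2: d²=353 > ρ²=29 → inactive
o3: d²=8 ≤ ρ²=29; F_rep = 24·(2,2)/8² = (0.7500,0.7500)
F = F_att + ΣF_rep = (2.0000,10.7500)
Δp = p'−p = (0.2000,1.0750); α = Δx/Fx = (1/5) / (2) = 1/10
check: Δy/Fy = (43/40) / (43/4) = 1/10 ✓

α = 1/10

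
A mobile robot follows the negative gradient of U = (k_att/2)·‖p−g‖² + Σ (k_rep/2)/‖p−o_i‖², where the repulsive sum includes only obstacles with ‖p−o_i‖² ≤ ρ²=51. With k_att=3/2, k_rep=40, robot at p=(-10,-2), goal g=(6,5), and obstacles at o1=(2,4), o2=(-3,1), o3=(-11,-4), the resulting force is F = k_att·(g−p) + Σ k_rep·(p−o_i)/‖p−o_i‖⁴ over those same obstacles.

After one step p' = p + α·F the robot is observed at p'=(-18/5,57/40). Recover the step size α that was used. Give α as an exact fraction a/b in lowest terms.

F_att = 3/2·(g−p) = 3/2·(16,7) = (24.0000,10.5000)
o1: d²=180 > ρ²=51 → inactive
o2: d²=58 > ρ²=51 → inactive
o3: d²=5 ≤ ρ²=51; F_rep = 40·(1,2)/5² = (1.6000,3.2000)
F = F_att + ΣF_rep = (25.6000,13.7000)
Δp = p'−p = (6.4000,3.4250); α = Δx/Fx = (32/5) / (128/5) = 1/4
check: Δy/Fy = (137/40) / (137/10) = 1/4 ✓

α = 1/4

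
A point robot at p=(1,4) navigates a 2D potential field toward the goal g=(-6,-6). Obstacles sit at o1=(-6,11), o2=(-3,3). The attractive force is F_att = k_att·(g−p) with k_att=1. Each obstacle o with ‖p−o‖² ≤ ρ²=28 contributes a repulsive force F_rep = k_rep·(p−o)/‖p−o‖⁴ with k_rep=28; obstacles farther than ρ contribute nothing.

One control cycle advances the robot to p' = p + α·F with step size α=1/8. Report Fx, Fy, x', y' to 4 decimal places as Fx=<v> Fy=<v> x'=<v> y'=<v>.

F_att = 1·(g−p) = 1·(-7,-10) = (-7.0000,-10.0000)
o1: d²=98 > ρ²=28 → inactive
o2: d²=17 ≤ ρ²=28; F_rep = 28·(4,1)/17² = (0.3875,0.0969)
F = F_att + ΣF_rep = (-6.6125,-9.9031)
p' = p + 1/8·F = (0.1734,2.7621)

Fx=-6.6125 Fy=-9.9031 x'=0.1734 y'=2.7621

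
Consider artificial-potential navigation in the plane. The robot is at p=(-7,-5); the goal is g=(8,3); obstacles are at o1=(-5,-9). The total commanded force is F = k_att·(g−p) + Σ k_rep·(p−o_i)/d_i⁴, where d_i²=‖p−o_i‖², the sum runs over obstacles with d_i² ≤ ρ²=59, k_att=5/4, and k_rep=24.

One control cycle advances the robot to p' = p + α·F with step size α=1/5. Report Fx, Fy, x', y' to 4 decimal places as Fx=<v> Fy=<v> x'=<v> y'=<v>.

F_att = 5/4·(g−p) = 5/4·(15,8) = (18.7500,10.0000)
o1: d²=20 ≤ ρ²=59; F_rep = 24·(-2,4)/20² = (-0.1200,0.2400)
F = F_att + ΣF_rep = (18.6300,10.2400)
p' = p + 1/5·F = (-3.2740,-2.9520)

Fx=18.6300 Fy=10.2400 x'=-3.2740 y'=-2.9520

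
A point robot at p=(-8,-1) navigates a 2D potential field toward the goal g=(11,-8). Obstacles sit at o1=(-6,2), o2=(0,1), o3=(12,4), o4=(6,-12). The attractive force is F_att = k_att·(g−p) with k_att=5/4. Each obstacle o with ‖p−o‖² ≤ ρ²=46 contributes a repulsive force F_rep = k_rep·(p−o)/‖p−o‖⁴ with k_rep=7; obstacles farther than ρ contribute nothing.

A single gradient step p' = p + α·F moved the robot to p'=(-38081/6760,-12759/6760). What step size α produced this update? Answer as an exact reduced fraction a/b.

α = 1/10

F_att = 5/4·(g−p) = 5/4·(19,-7) = (23.7500,-8.7500)
o1: d²=13 ≤ ρ²=46; F_rep = 7·(-2,-3)/13² = (-0.0828,-0.1243)
o2: d²=68 > ρ²=46 → inactive
o3: d²=425 > ρ²=46 → inactive
o4: d²=317 > ρ²=46 → inactive
F = F_att + ΣF_rep = (23.6672,-8.8743)
Δp = p'−p = (2.3667,-0.8874); α = Δx/Fx = (15999/6760) / (15999/676) = 1/10
check: Δy/Fy = (-5999/6760) / (-5999/676) = 1/10 ✓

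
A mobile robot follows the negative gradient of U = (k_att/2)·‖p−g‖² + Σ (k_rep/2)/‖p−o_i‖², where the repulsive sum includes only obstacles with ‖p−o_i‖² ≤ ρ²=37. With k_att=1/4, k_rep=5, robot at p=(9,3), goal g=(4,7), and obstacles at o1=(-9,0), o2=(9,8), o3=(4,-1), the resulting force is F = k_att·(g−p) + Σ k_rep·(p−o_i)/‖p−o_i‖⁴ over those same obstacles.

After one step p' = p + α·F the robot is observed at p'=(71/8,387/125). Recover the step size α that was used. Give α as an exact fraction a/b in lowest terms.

F_att = 1/4·(g−p) = 1/4·(-5,4) = (-1.2500,1.0000)
o1: d²=333 > ρ²=37 → inactive
o2: d²=25 ≤ ρ²=37; F_rep = 5·(0,-5)/25² = (0.0000,-0.0400)
o3: d²=41 > ρ²=37 → inactive
F = F_att + ΣF_rep = (-1.2500,0.9600)
Δp = p'−p = (-0.1250,0.0960); α = Δx/Fx = (-1/8) / (-5/4) = 1/10
check: Δy/Fy = (12/125) / (24/25) = 1/10 ✓

α = 1/10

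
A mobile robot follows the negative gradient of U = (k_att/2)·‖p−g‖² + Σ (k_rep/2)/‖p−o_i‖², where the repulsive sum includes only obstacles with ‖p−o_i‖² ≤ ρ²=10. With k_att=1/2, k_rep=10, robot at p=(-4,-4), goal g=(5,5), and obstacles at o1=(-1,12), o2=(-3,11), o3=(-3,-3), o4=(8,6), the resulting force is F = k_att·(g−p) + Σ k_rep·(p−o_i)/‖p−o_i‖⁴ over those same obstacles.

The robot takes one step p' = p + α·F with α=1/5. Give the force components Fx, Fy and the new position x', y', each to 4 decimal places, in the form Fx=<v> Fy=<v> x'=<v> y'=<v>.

F_att = 1/2·(g−p) = 1/2·(9,9) = (4.5000,4.5000)
o1: d²=265 > ρ²=10 → inactive
o2: d²=226 > ρ²=10 → inactive
o3: d²=2 ≤ ρ²=10; F_rep = 10·(-1,-1)/2² = (-2.5000,-2.5000)
o4: d²=244 > ρ²=10 → inactive
F = F_att + ΣF_rep = (2.0000,2.0000)
p' = p + 1/5·F = (-3.6000,-3.6000)

Fx=2.0000 Fy=2.0000 x'=-3.6000 y'=-3.6000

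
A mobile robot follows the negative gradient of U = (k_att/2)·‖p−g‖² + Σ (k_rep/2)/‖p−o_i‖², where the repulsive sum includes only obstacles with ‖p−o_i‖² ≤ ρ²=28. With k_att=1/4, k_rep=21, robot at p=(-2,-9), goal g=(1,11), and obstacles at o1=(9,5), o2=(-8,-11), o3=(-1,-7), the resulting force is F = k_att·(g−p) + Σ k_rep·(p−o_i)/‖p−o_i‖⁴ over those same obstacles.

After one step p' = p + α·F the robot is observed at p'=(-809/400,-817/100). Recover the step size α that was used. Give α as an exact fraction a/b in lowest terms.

α = 1/4

F_att = 1/4·(g−p) = 1/4·(3,20) = (0.7500,5.0000)
o1: d²=317 > ρ²=28 → inactive
o2: d²=40 > ρ²=28 → inactive
o3: d²=5 ≤ ρ²=28; F_rep = 21·(-1,-2)/5² = (-0.8400,-1.6800)
F = F_att + ΣF_rep = (-0.0900,3.3200)
Δp = p'−p = (-0.0225,0.8300); α = Δx/Fx = (-9/400) / (-9/100) = 1/4
check: Δy/Fy = (83/100) / (83/25) = 1/4 ✓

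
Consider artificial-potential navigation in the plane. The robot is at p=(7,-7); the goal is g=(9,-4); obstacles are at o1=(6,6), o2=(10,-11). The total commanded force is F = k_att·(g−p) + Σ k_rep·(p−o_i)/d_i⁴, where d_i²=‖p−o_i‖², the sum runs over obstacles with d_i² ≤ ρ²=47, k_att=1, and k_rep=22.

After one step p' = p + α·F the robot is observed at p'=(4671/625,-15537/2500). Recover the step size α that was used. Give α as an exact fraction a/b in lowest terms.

F_att = 1·(g−p) = 1·(2,3) = (2.0000,3.0000)
o1: d²=170 > ρ²=47 → inactive
o2: d²=25 ≤ ρ²=47; F_rep = 22·(-3,4)/25² = (-0.1056,0.1408)
F = F_att + ΣF_rep = (1.8944,3.1408)
Δp = p'−p = (0.4736,0.7852); α = Δx/Fx = (296/625) / (1184/625) = 1/4
check: Δy/Fy = (1963/2500) / (1963/625) = 1/4 ✓

α = 1/4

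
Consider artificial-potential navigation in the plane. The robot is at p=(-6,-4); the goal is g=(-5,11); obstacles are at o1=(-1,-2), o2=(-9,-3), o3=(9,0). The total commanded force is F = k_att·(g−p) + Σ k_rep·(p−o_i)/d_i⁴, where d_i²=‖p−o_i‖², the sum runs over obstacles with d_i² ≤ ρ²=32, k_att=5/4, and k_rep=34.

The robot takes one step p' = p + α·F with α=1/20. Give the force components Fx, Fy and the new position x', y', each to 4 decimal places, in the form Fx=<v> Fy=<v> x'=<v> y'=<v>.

Fx=2.0679 Fy=18.3291 x'=-5.8966 y'=-3.0835

F_att = 5/4·(g−p) = 5/4·(1,15) = (1.2500,18.7500)
o1: d²=29 ≤ ρ²=32; F_rep = 34·(-5,-2)/29² = (-0.2021,-0.0809)
o2: d²=10 ≤ ρ²=32; F_rep = 34·(3,-1)/10² = (1.0200,-0.3400)
o3: d²=241 > ρ²=32 → inactive
F = F_att + ΣF_rep = (2.0679,18.3291)
p' = p + 1/20·F = (-5.8966,-3.0835)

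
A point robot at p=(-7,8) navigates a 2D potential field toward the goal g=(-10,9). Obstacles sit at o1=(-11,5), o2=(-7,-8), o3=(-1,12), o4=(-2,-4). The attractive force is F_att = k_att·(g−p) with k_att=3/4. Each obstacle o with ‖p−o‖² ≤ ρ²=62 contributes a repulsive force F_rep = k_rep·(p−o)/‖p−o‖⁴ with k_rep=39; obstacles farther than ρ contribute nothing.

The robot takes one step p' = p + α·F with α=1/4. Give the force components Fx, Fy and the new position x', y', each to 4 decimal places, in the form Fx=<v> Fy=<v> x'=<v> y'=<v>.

Fx=-2.0869 Fy=0.8795 x'=-7.5217 y'=8.2199

F_att = 3/4·(g−p) = 3/4·(-3,1) = (-2.2500,0.7500)
o1: d²=25 ≤ ρ²=62; F_rep = 39·(4,3)/25² = (0.2496,0.1872)
o2: d²=256 > ρ²=62 → inactive
o3: d²=52 ≤ ρ²=62; F_rep = 39·(-6,-4)/52² = (-0.0865,-0.0577)
o4: d²=169 > ρ²=62 → inactive
F = F_att + ΣF_rep = (-2.0869,0.8795)
p' = p + 1/4·F = (-7.5217,8.2199)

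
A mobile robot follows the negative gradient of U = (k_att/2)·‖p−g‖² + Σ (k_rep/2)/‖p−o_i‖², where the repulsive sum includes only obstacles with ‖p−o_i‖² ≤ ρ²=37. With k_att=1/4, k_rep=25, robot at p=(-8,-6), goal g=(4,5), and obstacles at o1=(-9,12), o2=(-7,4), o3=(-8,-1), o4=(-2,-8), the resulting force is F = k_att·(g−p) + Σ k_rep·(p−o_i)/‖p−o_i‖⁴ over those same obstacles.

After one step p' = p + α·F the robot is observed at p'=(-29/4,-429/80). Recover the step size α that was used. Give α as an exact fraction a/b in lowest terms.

α = 1/4

F_att = 1/4·(g−p) = 1/4·(12,11) = (3.0000,2.7500)
o1: d²=325 > ρ²=37 → inactive
o2: d²=101 > ρ²=37 → inactive
o3: d²=25 ≤ ρ²=37; F_rep = 25·(0,-5)/25² = (0.0000,-0.2000)
o4: d²=40 > ρ²=37 → inactive
F = F_att + ΣF_rep = (3.0000,2.5500)
Δp = p'−p = (0.7500,0.6375); α = Δx/Fx = (3/4) / (3) = 1/4
check: Δy/Fy = (51/80) / (51/20) = 1/4 ✓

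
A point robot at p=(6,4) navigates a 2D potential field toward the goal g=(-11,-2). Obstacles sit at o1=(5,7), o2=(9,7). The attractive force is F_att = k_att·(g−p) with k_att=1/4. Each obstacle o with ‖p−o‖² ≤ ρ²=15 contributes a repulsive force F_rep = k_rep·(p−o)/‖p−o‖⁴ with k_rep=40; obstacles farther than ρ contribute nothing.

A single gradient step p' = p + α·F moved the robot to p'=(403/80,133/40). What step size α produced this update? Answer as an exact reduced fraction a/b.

F_att = 1/4·(g−p) = 1/4·(-17,-6) = (-4.2500,-1.5000)
o1: d²=10 ≤ ρ²=15; F_rep = 40·(1,-3)/10² = (0.4000,-1.2000)
o2: d²=18 > ρ²=15 → inactive
F = F_att + ΣF_rep = (-3.8500,-2.7000)
Δp = p'−p = (-0.9625,-0.6750); α = Δx/Fx = (-77/80) / (-77/20) = 1/4
check: Δy/Fy = (-27/40) / (-27/10) = 1/4 ✓

α = 1/4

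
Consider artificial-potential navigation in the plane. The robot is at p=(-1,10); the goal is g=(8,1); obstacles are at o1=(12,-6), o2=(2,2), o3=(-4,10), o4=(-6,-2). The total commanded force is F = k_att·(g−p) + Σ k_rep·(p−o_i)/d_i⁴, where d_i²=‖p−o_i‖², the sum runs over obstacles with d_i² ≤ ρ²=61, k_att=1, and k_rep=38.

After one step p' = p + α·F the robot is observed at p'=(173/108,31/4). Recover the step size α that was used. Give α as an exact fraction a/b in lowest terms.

F_att = 1·(g−p) = 1·(9,-9) = (9.0000,-9.0000)
o1: d²=425 > ρ²=61 → inactive
o2: d²=73 > ρ²=61 → inactive
o3: d²=9 ≤ ρ²=61; F_rep = 38·(3,0)/9² = (1.4074,0.0000)
o4: d²=169 > ρ²=61 → inactive
F = F_att + ΣF_rep = (10.4074,-9.0000)
Δp = p'−p = (2.6019,-2.2500); α = Δx/Fx = (281/108) / (281/27) = 1/4
check: Δy/Fy = (-9/4) / (-9) = 1/4 ✓

α = 1/4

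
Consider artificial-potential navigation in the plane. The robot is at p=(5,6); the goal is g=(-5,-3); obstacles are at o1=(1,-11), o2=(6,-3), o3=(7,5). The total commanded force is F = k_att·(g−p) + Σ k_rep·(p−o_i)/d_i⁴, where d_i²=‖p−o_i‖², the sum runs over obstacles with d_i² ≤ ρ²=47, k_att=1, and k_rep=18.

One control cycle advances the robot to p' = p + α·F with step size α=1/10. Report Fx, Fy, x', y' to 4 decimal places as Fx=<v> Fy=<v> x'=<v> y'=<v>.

F_att = 1·(g−p) = 1·(-10,-9) = (-10.0000,-9.0000)
o1: d²=305 > ρ²=47 → inactive
o2: d²=82 > ρ²=47 → inactive
o3: d²=5 ≤ ρ²=47; F_rep = 18·(-2,1)/5² = (-1.4400,0.7200)
F = F_att + ΣF_rep = (-11.4400,-8.2800)
p' = p + 1/10·F = (3.8560,5.1720)

Fx=-11.4400 Fy=-8.2800 x'=3.8560 y'=5.1720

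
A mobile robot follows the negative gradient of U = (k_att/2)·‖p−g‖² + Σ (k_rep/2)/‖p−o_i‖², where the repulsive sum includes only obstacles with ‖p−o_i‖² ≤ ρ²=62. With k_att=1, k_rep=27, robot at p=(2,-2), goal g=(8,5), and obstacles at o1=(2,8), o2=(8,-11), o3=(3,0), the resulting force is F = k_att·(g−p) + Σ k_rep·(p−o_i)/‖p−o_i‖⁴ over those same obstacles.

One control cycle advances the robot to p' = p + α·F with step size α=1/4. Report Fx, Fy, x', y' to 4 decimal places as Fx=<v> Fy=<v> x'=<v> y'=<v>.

Fx=4.9200 Fy=4.8400 x'=3.2300 y'=-0.7900

F_att = 1·(g−p) = 1·(6,7) = (6.0000,7.0000)
o1: d²=100 > ρ²=62 → inactive
o2: d²=117 > ρ²=62 → inactive
o3: d²=5 ≤ ρ²=62; F_rep = 27·(-1,-2)/5² = (-1.0800,-2.1600)
F = F_att + ΣF_rep = (4.9200,4.8400)
p' = p + 1/4·F = (3.2300,-0.7900)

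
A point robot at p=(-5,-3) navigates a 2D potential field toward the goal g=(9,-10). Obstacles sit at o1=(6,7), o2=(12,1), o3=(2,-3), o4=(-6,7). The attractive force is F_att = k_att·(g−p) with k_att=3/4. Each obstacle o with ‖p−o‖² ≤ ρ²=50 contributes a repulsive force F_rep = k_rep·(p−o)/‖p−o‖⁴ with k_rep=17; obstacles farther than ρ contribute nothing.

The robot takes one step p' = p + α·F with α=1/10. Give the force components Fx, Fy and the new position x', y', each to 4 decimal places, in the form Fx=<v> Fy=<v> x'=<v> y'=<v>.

Fx=10.4504 Fy=-5.2500 x'=-3.9550 y'=-3.5250

F_att = 3/4·(g−p) = 3/4·(14,-7) = (10.5000,-5.2500)
o1: d²=221 > ρ²=50 → inactive
o2: d²=305 > ρ²=50 → inactive
o3: d²=49 ≤ ρ²=50; F_rep = 17·(-7,0)/49² = (-0.0496,0.0000)
o4: d²=101 > ρ²=50 → inactive
F = F_att + ΣF_rep = (10.4504,-5.2500)
p' = p + 1/10·F = (-3.9550,-3.5250)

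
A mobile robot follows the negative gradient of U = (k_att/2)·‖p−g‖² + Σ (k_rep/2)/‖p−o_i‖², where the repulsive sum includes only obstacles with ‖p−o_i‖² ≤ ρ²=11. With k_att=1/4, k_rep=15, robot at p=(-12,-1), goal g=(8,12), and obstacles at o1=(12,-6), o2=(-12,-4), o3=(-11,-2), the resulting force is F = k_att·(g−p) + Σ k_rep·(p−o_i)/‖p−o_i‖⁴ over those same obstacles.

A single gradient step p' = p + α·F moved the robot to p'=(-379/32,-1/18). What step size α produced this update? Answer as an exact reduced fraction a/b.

α = 1/8

F_att = 1/4·(g−p) = 1/4·(20,13) = (5.0000,3.2500)
o1: d²=601 > ρ²=11 → inactive
o2: d²=9 ≤ ρ²=11; F_rep = 15·(0,3)/9² = (0.0000,0.5556)
o3: d²=2 ≤ ρ²=11; F_rep = 15·(-1,1)/2² = (-3.7500,3.7500)
F = F_att + ΣF_rep = (1.2500,7.5556)
Δp = p'−p = (0.1562,0.9444); α = Δx/Fx = (5/32) / (5/4) = 1/8
check: Δy/Fy = (17/18) / (68/9) = 1/8 ✓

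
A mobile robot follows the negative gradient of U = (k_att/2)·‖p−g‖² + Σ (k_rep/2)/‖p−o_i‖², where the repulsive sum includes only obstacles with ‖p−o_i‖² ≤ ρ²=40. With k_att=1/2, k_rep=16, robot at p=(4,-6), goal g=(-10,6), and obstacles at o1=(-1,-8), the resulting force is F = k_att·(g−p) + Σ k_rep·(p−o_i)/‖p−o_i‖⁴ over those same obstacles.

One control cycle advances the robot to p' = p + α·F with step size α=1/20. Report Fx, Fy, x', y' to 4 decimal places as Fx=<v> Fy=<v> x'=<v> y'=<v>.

F_att = 1/2·(g−p) = 1/2·(-14,12) = (-7.0000,6.0000)
o1: d²=29 ≤ ρ²=40; F_rep = 16·(5,2)/29² = (0.0951,0.0380)
F = F_att + ΣF_rep = (-6.9049,6.0380)
p' = p + 1/20·F = (3.6548,-5.6981)

Fx=-6.9049 Fy=6.0380 x'=3.6548 y'=-5.6981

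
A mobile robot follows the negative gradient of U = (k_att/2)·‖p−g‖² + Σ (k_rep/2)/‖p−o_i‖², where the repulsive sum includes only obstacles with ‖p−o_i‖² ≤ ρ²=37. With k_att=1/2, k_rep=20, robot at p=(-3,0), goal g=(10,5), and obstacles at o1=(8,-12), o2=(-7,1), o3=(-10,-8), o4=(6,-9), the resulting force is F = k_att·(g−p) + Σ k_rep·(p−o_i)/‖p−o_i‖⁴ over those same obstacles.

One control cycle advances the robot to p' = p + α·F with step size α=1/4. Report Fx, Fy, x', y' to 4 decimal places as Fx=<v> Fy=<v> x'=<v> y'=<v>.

F_att = 1/2·(g−p) = 1/2·(13,5) = (6.5000,2.5000)
o1: d²=265 > ρ²=37 → inactive
o2: d²=17 ≤ ρ²=37; F_rep = 20·(4,-1)/17² = (0.2768,-0.0692)
o3: d²=113 > ρ²=37 → inactive
o4: d²=162 > ρ²=37 → inactive
F = F_att + ΣF_rep = (6.7768,2.4308)
p' = p + 1/4·F = (-1.3058,0.6077)

Fx=6.7768 Fy=2.4308 x'=-1.3058 y'=0.6077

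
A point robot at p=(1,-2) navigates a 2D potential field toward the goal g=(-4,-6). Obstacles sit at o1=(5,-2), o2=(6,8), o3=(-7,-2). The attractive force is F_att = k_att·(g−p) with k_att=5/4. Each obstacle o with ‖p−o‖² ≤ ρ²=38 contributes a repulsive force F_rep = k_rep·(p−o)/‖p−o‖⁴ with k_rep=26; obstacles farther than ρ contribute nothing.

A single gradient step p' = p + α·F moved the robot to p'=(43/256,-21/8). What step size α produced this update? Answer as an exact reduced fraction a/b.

α = 1/8

F_att = 5/4·(g−p) = 5/4·(-5,-4) = (-6.2500,-5.0000)
o1: d²=16 ≤ ρ²=38; F_rep = 26·(-4,0)/16² = (-0.4062,0.0000)
o2: d²=125 > ρ²=38 → inactive
o3: d²=64 > ρ²=38 → inactive
F = F_att + ΣF_rep = (-6.6562,-5.0000)
Δp = p'−p = (-0.8320,-0.6250); α = Δx/Fx = (-213/256) / (-213/32) = 1/8
check: Δy/Fy = (-5/8) / (-5) = 1/8 ✓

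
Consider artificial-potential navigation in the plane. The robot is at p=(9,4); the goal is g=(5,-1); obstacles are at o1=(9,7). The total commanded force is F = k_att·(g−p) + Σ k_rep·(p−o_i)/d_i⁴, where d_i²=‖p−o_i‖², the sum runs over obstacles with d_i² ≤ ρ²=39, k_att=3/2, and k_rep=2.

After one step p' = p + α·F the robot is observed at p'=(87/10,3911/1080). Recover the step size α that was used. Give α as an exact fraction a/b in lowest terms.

α = 1/20

F_att = 3/2·(g−p) = 3/2·(-4,-5) = (-6.0000,-7.5000)
o1: d²=9 ≤ ρ²=39; F_rep = 2·(0,-3)/9² = (0.0000,-0.0741)
F = F_att + ΣF_rep = (-6.0000,-7.5741)
Δp = p'−p = (-0.3000,-0.3787); α = Δx/Fx = (-3/10) / (-6) = 1/20
check: Δy/Fy = (-409/1080) / (-409/54) = 1/20 ✓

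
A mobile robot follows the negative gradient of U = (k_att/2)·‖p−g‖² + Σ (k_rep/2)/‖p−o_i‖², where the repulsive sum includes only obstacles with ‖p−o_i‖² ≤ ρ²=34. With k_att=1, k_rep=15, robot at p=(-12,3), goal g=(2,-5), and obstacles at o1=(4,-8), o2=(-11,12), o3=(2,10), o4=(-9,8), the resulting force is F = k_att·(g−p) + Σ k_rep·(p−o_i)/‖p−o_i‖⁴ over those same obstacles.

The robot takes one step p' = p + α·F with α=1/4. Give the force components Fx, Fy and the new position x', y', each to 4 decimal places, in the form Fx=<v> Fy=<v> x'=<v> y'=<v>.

Fx=13.9611 Fy=-8.0649 x'=-8.5097 y'=0.9838

F_att = 1·(g−p) = 1·(14,-8) = (14.0000,-8.0000)
o1: d²=377 > ρ²=34 → inactive
o2: d²=82 > ρ²=34 → inactive
o3: d²=245 > ρ²=34 → inactive
o4: d²=34 ≤ ρ²=34; F_rep = 15·(-3,-5)/34² = (-0.0389,-0.0649)
F = F_att + ΣF_rep = (13.9611,-8.0649)
p' = p + 1/4·F = (-8.5097,0.9838)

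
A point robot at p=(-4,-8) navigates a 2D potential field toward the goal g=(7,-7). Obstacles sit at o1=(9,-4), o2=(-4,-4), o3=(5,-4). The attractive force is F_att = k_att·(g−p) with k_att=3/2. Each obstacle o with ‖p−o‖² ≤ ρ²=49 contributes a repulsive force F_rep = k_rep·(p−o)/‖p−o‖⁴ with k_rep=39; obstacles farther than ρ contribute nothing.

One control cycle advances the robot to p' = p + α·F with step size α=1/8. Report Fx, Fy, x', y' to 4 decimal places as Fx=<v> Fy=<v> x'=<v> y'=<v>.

Fx=16.5000 Fy=0.8906 x'=-1.9375 y'=-7.8887

F_att = 3/2·(g−p) = 3/2·(11,1) = (16.5000,1.5000)
o1: d²=185 > ρ²=49 → inactive
o2: d²=16 ≤ ρ²=49; F_rep = 39·(0,-4)/16² = (0.0000,-0.6094)
o3: d²=97 > ρ²=49 → inactive
F = F_att + ΣF_rep = (16.5000,0.8906)
p' = p + 1/8·F = (-1.9375,-7.8887)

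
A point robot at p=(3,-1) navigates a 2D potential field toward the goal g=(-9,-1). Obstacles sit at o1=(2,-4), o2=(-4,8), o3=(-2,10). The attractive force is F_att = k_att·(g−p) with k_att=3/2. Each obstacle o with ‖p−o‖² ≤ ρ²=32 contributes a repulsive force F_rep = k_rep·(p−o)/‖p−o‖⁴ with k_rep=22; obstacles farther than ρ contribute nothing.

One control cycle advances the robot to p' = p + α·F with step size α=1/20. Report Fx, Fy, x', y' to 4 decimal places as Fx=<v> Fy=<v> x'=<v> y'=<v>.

Fx=-17.7800 Fy=0.6600 x'=2.1110 y'=-0.9670

F_att = 3/2·(g−p) = 3/2·(-12,0) = (-18.0000,0.0000)
o1: d²=10 ≤ ρ²=32; F_rep = 22·(1,3)/10² = (0.2200,0.6600)
o2: d²=130 > ρ²=32 → inactive
o3: d²=146 > ρ²=32 → inactive
F = F_att + ΣF_rep = (-17.7800,0.6600)
p' = p + 1/20·F = (2.1110,-0.9670)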